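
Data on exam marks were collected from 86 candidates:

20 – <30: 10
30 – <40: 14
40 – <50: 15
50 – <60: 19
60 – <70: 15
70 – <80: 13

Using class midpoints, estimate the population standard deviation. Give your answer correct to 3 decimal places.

15.852

Midpoints: 25, 35, 45, 55, 65, 75
n = 86, Σfm = 4410, mean = 51.2791
Σfm² = 247750
Σf(m − x̄)² = Σfm² − (Σfm)²/n = 247750 − 4410²/86 = 21609.3023
Population variance = 21609.3023 / 86 = 251.2710
Standard deviation = √251.2710 = 15.8515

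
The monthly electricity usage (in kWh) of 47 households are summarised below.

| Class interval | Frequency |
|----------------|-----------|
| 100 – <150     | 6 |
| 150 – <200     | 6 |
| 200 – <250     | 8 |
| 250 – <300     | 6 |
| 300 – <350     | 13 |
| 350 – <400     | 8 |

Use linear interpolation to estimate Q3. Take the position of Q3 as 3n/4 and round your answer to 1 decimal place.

Cumulative frequencies: 6, 12, 20, 26, 39, 47
n = 47; position = 3n/4 = 35.25.
This falls in the class 300 – <350: L = 300, F = 26, f = 13, h = 50.
Upper quartile ≈ 300 + ((35.25 − 26) / 13) × 50 = 335.5769

335.6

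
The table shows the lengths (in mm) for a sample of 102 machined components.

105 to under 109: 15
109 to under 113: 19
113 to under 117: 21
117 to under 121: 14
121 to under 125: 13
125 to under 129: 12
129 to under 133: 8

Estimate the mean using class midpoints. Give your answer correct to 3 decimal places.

Midpoints: 107, 111, 115, 119, 123, 127, 131
Σfm = 15×107 + 19×111 + 21×115 + 14×119 + 13×123 + 12×127 + 8×131 = 11966
n = Σf = 102
Mean = 11966 / 102 = 117.3137

117.314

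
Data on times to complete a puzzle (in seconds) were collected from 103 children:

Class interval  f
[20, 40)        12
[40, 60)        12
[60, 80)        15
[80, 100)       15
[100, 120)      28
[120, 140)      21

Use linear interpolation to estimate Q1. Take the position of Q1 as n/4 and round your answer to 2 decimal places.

Cumulative frequencies: 12, 24, 39, 54, 82, 103
n = 103; position = n/4 = 25.75.
This falls in the class [60, 80): L = 60, F = 24, f = 15, h = 20.
Lower quartile ≈ 60 + ((25.75 − 24) / 15) × 20 = 62.3333

62.33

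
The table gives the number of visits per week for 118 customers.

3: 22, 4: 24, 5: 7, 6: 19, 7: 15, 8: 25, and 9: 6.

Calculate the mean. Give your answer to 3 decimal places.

5.678

Values: 3, 4, 5, 6, 7, 8, 9
Σfx = 22×3 + 24×4 + 7×5 + 19×6 + 15×7 + 25×8 + 6×9 = 670
n = Σf = 118
Mean = 670 / 118 = 5.6780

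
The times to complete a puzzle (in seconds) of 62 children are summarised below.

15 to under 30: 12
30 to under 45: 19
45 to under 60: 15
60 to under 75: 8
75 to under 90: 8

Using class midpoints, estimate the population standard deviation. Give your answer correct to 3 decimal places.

19.162

Midpoints: 22.5, 37.5, 52.5, 67.5, 82.5
n = 62, Σfm = 2970, mean = 47.9032
Σfm² = 165037.5
Σf(m − x̄)² = Σfm² − (Σfm)²/n = 165037.5 − 2970²/62 = 22764.9194
Population variance = 22764.9194 / 62 = 367.1761
Standard deviation = √367.1761 = 19.1618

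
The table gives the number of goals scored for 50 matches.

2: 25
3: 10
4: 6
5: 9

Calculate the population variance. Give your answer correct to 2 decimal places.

Values: 2, 3, 4, 5
n = 50, Σfx = 149, mean = 2.9800
Σfx² = 511
Σf(x − x̄)² = Σfx² − (Σfx)²/n = 511 − 149²/50 = 66.9800
Population variance = 66.9800 / 50 = 1.3396

1.34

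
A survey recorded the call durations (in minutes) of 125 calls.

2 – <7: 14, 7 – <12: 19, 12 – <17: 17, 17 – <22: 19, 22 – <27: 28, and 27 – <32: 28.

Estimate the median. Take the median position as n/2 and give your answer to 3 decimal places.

20.289

Cumulative frequencies: 14, 33, 50, 69, 97, 125
n = 125; position = n/2 = 62.5.
This falls in the class 17 – <22: L = 17, F = 50, f = 19, h = 5.
Median ≈ 17 + ((62.5 − 50) / 19) × 5 = 20.2895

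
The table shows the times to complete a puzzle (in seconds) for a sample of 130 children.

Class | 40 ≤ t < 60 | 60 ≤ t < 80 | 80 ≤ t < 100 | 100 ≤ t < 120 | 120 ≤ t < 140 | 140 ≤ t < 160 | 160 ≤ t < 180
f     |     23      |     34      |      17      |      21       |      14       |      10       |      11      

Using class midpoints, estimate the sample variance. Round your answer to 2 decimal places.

1410.16

Midpoints: 50, 70, 90, 110, 130, 150, 170
n = 130, Σfm = 12560, mean = 96.6154
Σfm² = 1395400
Σf(m − x̄)² = Σfm² − (Σfm)²/n = 1395400 − 12560²/130 = 181910.7692
Sample variance = 181910.7692 / 129 = 1410.1610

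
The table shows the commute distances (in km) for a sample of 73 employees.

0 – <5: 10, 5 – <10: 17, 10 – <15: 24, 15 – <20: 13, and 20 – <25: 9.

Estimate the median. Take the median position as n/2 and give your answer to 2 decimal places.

Cumulative frequencies: 10, 27, 51, 64, 73
n = 73; position = n/2 = 36.5.
This falls in the class 10 – <15: L = 10, F = 27, f = 24, h = 5.
Median ≈ 10 + ((36.5 − 27) / 24) × 5 = 11.9792

11.98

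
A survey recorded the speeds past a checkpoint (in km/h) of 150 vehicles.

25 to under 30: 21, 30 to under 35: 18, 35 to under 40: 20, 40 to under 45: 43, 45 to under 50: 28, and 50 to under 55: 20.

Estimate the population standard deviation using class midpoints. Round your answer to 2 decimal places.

Midpoints: 27.5, 32.5, 37.5, 42.5, 47.5, 52.5
n = 150, Σfm = 6120, mean = 40.8000
Σfm² = 258987.5
Σf(m − x̄)² = Σfm² − (Σfm)²/n = 258987.5 − 6120²/150 = 9291.5000
Population variance = 9291.5000 / 150 = 61.9433
Standard deviation = √61.9433 = 7.8704

7.87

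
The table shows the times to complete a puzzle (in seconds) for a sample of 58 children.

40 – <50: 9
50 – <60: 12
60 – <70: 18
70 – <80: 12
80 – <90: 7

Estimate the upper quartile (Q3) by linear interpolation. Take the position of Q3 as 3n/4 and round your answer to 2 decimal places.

Cumulative frequencies: 9, 21, 39, 51, 58
n = 58; position = 3n/4 = 43.5.
This falls in the class 70 – <80: L = 70, F = 39, f = 12, h = 10.
Upper quartile ≈ 70 + ((43.5 − 39) / 12) × 10 = 73.7500

73.75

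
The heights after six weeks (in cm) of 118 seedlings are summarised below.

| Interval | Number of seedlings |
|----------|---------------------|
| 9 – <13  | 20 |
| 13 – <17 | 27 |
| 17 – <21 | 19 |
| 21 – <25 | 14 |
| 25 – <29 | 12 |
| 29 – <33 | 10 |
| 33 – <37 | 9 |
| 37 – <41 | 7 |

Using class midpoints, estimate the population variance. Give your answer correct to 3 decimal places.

72.416

Midpoints: 11, 15, 19, 23, 27, 31, 35, 39
n = 118, Σfm = 2530, mean = 21.4407
Σfm² = 62790
Σf(m − x̄)² = Σfm² − (Σfm)²/n = 62790 − 2530²/118 = 8545.0847
Population variance = 8545.0847 / 118 = 72.4160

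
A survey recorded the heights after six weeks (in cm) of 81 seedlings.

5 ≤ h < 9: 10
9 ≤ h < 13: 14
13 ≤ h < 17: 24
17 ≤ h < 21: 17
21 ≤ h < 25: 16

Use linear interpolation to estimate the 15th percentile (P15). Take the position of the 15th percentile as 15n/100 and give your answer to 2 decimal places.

9.61

Cumulative frequencies: 10, 24, 48, 65, 81
n = 81; position = 15n/100 = 12.15.
This falls in the class 9 ≤ h < 13: L = 9, F = 10, f = 14, h = 4.
15th percentile ≈ 9 + ((12.15 − 10) / 14) × 4 = 9.6143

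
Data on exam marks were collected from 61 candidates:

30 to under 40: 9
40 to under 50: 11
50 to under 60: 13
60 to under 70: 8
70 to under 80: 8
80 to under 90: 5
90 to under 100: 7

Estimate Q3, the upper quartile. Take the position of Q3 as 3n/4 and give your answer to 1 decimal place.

75.9

Cumulative frequencies: 9, 20, 33, 41, 49, 54, 61
n = 61; position = 3n/4 = 45.75.
This falls in the class 70 to under 80: L = 70, F = 41, f = 8, h = 10.
Upper quartile ≈ 70 + ((45.75 − 41) / 8) × 10 = 75.9375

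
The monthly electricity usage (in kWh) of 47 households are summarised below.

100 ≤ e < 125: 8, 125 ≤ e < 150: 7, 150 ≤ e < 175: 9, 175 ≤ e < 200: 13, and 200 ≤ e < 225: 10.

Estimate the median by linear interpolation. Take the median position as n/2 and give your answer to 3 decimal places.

Cumulative frequencies: 8, 15, 24, 37, 47
n = 47; position = n/2 = 23.5.
This falls in the class 150 ≤ e < 175: L = 150, F = 15, f = 9, h = 25.
Median ≈ 150 + ((23.5 − 15) / 9) × 25 = 173.6111

173.611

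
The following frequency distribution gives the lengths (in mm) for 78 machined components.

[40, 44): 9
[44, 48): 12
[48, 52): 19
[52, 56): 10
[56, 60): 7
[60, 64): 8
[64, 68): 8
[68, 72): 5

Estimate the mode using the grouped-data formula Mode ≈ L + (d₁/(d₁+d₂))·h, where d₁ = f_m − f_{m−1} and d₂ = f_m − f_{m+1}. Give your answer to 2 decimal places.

49.75

Modal class: [48, 52) (highest frequency 19).
d₁ = 19 − 12 = 7, d₂ = 19 − 10 = 9
Mode ≈ 48 + (7/(7+9)) × 4 = 48 + 1.7500 = 49.7500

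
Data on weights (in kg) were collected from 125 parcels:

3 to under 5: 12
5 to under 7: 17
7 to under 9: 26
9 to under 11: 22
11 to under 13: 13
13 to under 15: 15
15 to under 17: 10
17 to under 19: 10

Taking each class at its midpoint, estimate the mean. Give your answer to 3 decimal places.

10.272

Midpoints: 4, 6, 8, 10, 12, 14, 16, 18
Σfm = 12×4 + 17×6 + 26×8 + 22×10 + 13×12 + 15×14 + 10×16 + 10×18 = 1284
n = Σf = 125
Mean = 1284 / 125 = 10.2720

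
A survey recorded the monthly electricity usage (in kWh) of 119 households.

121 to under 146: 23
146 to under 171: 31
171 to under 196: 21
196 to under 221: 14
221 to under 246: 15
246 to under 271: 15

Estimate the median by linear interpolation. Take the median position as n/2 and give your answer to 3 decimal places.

177.548

Cumulative frequencies: 23, 54, 75, 89, 104, 119
n = 119; position = n/2 = 59.5.
This falls in the class 171 to under 196: L = 171, F = 54, f = 21, h = 25.
Median ≈ 171 + ((59.5 − 54) / 21) × 25 = 177.5476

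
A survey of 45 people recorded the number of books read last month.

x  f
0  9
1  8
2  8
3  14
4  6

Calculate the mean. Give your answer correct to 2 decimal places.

Values: 0, 1, 2, 3, 4
Σfx = 9×0 + 8×1 + 8×2 + 14×3 + 6×4 = 90
n = Σf = 45
Mean = 90 / 45 = 2.0000

2.00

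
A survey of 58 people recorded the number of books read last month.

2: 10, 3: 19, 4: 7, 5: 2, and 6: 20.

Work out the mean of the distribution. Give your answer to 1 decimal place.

4.1

Values: 2, 3, 4, 5, 6
Σfx = 10×2 + 19×3 + 7×4 + 2×5 + 20×6 = 235
n = Σf = 58
Mean = 235 / 58 = 4.0517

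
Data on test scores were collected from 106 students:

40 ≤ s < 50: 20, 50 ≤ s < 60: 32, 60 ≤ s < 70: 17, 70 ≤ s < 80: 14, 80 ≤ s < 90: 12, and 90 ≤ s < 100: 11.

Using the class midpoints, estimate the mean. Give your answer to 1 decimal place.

Midpoints: 45, 55, 65, 75, 85, 95
Σfm = 20×45 + 32×55 + 17×65 + 14×75 + 12×85 + 11×95 = 6880
n = Σf = 106
Mean = 6880 / 106 = 64.9057

64.9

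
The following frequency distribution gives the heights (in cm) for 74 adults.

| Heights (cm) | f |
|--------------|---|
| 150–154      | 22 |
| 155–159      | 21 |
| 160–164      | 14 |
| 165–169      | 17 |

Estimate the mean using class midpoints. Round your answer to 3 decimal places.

Midpoints: 152, 157, 162, 167
Σfm = 22×152 + 21×157 + 14×162 + 17×167 = 11748
n = Σf = 74
Mean = 11748 / 74 = 158.7568

158.757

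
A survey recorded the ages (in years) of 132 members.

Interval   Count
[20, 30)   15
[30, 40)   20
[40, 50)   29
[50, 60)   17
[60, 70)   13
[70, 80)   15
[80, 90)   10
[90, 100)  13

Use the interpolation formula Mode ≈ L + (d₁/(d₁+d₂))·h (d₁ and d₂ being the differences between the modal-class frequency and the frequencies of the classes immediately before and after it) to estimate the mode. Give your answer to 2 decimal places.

44.29

Modal class: [40, 50) (highest frequency 29).
d₁ = 29 − 20 = 9, d₂ = 29 − 17 = 12
Mode ≈ 40 + (9/(9+12)) × 10 = 40 + 4.2857 = 44.2857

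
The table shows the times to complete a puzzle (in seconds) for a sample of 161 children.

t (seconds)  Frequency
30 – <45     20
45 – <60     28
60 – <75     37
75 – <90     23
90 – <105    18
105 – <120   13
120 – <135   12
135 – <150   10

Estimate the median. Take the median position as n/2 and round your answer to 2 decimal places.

Cumulative frequencies: 20, 48, 85, 108, 126, 139, 151, 161
n = 161; position = n/2 = 80.5.
This falls in the class 60 – <75: L = 60, F = 48, f = 37, h = 15.
Median ≈ 60 + ((80.5 − 48) / 37) × 15 = 73.1757

73.18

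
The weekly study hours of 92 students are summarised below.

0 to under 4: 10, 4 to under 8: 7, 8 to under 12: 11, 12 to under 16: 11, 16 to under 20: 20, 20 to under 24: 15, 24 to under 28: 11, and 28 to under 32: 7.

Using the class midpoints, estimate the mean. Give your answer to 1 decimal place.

16.4

Midpoints: 2, 6, 10, 14, 18, 22, 26, 30
Σfm = 10×2 + 7×6 + 11×10 + 11×14 + 20×18 + 15×22 + 11×26 + 7×30 = 1512
n = Σf = 92
Mean = 1512 / 92 = 16.4348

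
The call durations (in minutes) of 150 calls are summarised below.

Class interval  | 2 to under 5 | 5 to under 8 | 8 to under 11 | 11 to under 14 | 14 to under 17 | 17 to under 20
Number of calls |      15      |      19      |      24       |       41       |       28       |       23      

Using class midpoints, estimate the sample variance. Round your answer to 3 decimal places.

21.004

Midpoints: 3.5, 6.5, 9.5, 12.5, 15.5, 18.5
n = 150, Σfm = 1776, mean = 11.8400
Σfm² = 24157.5
Σf(m − x̄)² = Σfm² − (Σfm)²/n = 24157.5 − 1776²/150 = 3129.6600
Sample variance = 3129.6600 / 149 = 21.0044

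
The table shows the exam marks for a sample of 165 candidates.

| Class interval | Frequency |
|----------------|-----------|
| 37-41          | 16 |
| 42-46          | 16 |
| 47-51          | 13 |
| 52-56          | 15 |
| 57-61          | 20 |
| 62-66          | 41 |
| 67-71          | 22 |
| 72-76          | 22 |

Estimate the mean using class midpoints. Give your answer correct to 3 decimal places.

58.939

Midpoints: 39, 44, 49, 54, 59, 64, 69, 74
Σfm = 16×39 + 16×44 + 13×49 + 15×54 + 20×59 + 41×64 + 22×69 + 22×74 = 9725
n = Σf = 165
Mean = 9725 / 165 = 58.9394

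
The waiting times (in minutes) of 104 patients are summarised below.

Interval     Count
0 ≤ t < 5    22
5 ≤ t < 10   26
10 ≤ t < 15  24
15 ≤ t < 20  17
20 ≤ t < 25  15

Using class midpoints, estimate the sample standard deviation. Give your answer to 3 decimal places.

6.717

Midpoints: 2.5, 7.5, 12.5, 17.5, 22.5
n = 104, Σfm = 1185, mean = 11.3942
Σfm² = 18150
Σf(m − x̄)² = Σfm² − (Σfm)²/n = 18150 − 1185²/104 = 4647.8365
Sample variance = 4647.8365 / 103 = 45.1246
Standard deviation = √45.1246 = 6.7175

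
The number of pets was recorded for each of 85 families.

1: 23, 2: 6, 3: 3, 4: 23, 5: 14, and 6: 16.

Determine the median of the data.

Cumulative frequencies: 23, 29, 32, 55, 69, 85
n = 85, so the median is the value in position (n+1)/2 = 43.
Position 43 falls at value 4.

4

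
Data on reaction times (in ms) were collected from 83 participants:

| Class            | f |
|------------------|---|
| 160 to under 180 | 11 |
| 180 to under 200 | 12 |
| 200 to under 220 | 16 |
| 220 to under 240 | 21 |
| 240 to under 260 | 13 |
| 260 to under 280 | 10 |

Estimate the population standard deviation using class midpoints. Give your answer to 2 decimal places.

30.79

Midpoints: 170, 190, 210, 230, 250, 270
n = 83, Σfm = 18290, mean = 220.3614
Σfm² = 4109100
Σf(m − x̄)² = Σfm² − (Σfm)²/n = 4109100 − 18290²/83 = 78689.1566
Population variance = 78689.1566 / 83 = 948.0621
Standard deviation = √948.0621 = 30.7906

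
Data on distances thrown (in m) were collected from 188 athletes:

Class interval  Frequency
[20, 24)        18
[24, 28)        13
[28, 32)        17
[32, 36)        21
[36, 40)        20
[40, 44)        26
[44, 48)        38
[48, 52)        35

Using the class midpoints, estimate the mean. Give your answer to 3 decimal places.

Midpoints: 22, 26, 30, 34, 38, 42, 46, 50
Σfm = 18×22 + 13×26 + 17×30 + 21×34 + 20×38 + 26×42 + 38×46 + 35×50 = 7308
n = Σf = 188
Mean = 7308 / 188 = 38.8723

38.872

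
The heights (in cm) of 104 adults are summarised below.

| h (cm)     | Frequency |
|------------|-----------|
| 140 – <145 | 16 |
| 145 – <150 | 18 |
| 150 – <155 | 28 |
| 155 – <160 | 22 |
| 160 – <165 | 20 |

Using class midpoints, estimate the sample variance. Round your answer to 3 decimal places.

44.324

Midpoints: 142.5, 147.5, 152.5, 157.5, 162.5
n = 104, Σfm = 15920, mean = 153.0769
Σfm² = 2441550
Σf(m − x̄)² = Σfm² − (Σfm)²/n = 2441550 − 15920²/104 = 4565.3846
Sample variance = 4565.3846 / 103 = 44.3241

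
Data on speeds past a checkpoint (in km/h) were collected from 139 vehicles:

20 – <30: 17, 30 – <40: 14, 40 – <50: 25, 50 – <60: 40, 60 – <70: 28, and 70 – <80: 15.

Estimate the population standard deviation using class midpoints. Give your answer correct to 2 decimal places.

14.86

Midpoints: 25, 35, 45, 55, 65, 75
n = 139, Σfm = 7185, mean = 51.6906
Σfm² = 402075
Σf(m − x̄)² = Σfm² − (Σfm)²/n = 402075 − 7185²/139 = 30677.6978
Population variance = 30677.6978 / 139 = 220.7029
Standard deviation = √220.7029 = 14.8561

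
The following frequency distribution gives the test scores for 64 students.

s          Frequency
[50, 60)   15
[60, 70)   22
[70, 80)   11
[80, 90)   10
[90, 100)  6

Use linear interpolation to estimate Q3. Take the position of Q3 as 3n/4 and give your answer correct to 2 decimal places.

80.00

Cumulative frequencies: 15, 37, 48, 58, 64
n = 64; position = 3n/4 = 48.
This falls in the class [70, 80): L = 70, F = 37, f = 11, h = 10.
Upper quartile ≈ 70 + ((48 − 37) / 11) × 10 = 80.0000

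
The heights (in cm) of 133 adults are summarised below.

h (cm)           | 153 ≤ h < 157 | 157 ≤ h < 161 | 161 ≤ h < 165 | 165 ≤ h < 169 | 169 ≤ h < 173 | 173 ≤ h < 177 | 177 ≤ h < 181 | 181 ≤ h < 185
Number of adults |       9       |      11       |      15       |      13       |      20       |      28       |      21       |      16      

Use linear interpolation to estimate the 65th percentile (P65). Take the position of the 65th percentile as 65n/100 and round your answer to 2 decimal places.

175.64

Cumulative frequencies: 9, 20, 35, 48, 68, 96, 117, 133
n = 133; position = 65n/100 = 86.45.
This falls in the class 173 ≤ h < 177: L = 173, F = 68, f = 28, h = 4.
65th percentile ≈ 173 + ((86.45 − 68) / 28) × 4 = 175.6357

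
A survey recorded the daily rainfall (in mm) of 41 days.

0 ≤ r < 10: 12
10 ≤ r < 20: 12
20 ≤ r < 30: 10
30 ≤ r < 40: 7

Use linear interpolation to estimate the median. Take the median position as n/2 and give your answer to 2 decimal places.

17.08

Cumulative frequencies: 12, 24, 34, 41
n = 41; position = n/2 = 20.5.
This falls in the class 10 ≤ r < 20: L = 10, F = 12, f = 12, h = 10.
Median ≈ 10 + ((20.5 − 12) / 12) × 10 = 17.0833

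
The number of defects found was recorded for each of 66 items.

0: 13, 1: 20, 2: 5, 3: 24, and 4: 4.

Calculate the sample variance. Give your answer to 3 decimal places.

Values: 0, 1, 2, 3, 4
n = 66, Σfx = 118, mean = 1.7879
Σfx² = 320
Σf(x − x̄)² = Σfx² − (Σfx)²/n = 320 − 118²/66 = 109.0303
Sample variance = 109.0303 / 65 = 1.6774

1.677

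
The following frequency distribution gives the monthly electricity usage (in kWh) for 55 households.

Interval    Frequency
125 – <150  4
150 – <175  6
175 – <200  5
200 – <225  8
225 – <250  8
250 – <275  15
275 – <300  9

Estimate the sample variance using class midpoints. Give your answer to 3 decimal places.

Midpoints: 137.5, 162.5, 187.5, 212.5, 237.5, 262.5, 287.5
n = 55, Σfm = 12587.5, mean = 228.8636
Σfm² = 2999843.75
Σf(m − x̄)² = Σfm² − (Σfm)²/n = 2999843.75 − 12587.5²/55 = 119022.7273
Sample variance = 119022.7273 / 54 = 2204.1246

2204.125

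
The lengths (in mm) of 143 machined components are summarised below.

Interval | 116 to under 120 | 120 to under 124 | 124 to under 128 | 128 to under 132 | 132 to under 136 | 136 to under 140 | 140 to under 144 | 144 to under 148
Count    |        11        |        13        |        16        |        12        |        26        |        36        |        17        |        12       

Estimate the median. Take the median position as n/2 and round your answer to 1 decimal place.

135.0

Cumulative frequencies: 11, 24, 40, 52, 78, 114, 131, 143
n = 143; position = n/2 = 71.5.
This falls in the class 132 to under 136: L = 132, F = 52, f = 26, h = 4.
Median ≈ 132 + ((71.5 − 52) / 26) × 4 = 135.0000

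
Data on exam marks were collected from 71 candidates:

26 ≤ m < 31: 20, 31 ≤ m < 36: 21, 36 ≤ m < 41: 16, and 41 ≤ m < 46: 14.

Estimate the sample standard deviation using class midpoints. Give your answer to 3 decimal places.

5.474

Midpoints: 28.5, 33.5, 38.5, 43.5
n = 71, Σfm = 2498.5, mean = 35.1901
Σfm² = 90019.75
Σf(m − x̄)² = Σfm² − (Σfm)²/n = 90019.75 − 2498.5²/71 = 2097.1831
Sample variance = 2097.1831 / 70 = 29.9598
Standard deviation = √29.9598 = 5.4736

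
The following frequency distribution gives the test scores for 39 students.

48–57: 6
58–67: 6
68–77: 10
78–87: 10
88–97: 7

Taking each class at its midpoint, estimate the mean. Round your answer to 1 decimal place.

Midpoints: 52.5, 62.5, 72.5, 82.5, 92.5
Σfm = 6×52.5 + 6×62.5 + 10×72.5 + 10×82.5 + 7×92.5 = 2887.5
n = Σf = 39
Mean = 2887.5 / 39 = 74.0385

74.0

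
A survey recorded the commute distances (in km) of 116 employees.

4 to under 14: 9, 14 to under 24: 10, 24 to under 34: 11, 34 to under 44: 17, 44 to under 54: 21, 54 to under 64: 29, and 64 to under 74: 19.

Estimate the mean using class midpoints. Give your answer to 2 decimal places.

45.72

Midpoints: 9, 19, 29, 39, 49, 59, 69
Σfm = 9×9 + 10×19 + 11×29 + 17×39 + 21×49 + 29×59 + 19×69 = 5304
n = Σf = 116
Mean = 5304 / 116 = 45.7241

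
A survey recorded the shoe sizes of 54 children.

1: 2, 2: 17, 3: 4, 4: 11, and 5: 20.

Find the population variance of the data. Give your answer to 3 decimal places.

Values: 1, 2, 3, 4, 5
n = 54, Σfx = 192, mean = 3.5556
Σfx² = 782
Σf(x − x̄)² = Σfx² − (Σfx)²/n = 782 − 192²/54 = 99.3333
Population variance = 99.3333 / 54 = 1.8395

1.840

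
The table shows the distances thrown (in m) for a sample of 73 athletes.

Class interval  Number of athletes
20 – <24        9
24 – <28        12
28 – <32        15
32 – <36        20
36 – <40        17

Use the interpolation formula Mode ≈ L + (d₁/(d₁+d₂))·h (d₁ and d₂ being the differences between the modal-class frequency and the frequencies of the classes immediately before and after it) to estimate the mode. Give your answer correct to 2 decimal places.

Modal class: 32 – <36 (highest frequency 20).
d₁ = 20 − 15 = 5, d₂ = 20 − 17 = 3
Mode ≈ 32 + (5/(5+3)) × 4 = 32 + 2.5000 = 34.5000

34.50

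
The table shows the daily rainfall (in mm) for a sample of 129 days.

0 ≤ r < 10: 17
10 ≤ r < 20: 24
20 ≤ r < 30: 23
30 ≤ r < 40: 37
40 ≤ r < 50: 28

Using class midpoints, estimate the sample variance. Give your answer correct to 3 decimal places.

180.862

Midpoints: 5, 15, 25, 35, 45
n = 129, Σfm = 3575, mean = 27.7132
Σfm² = 122225
Σf(m − x̄)² = Σfm² − (Σfm)²/n = 122225 − 3575²/129 = 23150.3876
Sample variance = 23150.3876 / 128 = 180.8624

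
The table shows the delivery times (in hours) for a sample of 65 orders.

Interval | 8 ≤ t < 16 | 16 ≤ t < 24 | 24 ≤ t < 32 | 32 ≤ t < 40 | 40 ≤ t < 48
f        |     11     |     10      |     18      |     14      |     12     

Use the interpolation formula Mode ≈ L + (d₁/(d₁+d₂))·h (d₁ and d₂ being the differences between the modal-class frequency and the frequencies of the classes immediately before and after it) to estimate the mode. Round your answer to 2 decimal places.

29.33

Modal class: 24 ≤ t < 32 (highest frequency 18).
d₁ = 18 − 10 = 8, d₂ = 18 − 14 = 4
Mode ≈ 24 + (8/(8+4)) × 8 = 24 + 5.3333 = 29.3333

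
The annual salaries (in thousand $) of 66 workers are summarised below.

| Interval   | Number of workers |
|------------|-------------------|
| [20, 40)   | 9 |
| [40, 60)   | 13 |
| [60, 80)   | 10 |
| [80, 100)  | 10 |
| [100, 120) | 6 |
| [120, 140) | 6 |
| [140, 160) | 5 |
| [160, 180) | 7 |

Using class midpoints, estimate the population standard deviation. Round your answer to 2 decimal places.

Midpoints: 30, 50, 70, 90, 110, 130, 150, 170
n = 66, Σfm = 5900, mean = 89.3939
Σfm² = 659400
Σf(m − x̄)² = Σfm² − (Σfm)²/n = 659400 − 5900²/66 = 131975.7576
Population variance = 131975.7576 / 66 = 1999.6327
Standard deviation = √1999.6327 = 44.7173

44.72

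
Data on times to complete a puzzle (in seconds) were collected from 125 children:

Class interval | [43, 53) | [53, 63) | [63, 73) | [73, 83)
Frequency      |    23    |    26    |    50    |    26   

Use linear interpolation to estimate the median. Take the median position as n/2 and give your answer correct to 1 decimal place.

65.7

Cumulative frequencies: 23, 49, 99, 125
n = 125; position = n/2 = 62.5.
This falls in the class [63, 73): L = 63, F = 49, f = 50, h = 10.
Median ≈ 63 + ((62.5 − 49) / 50) × 10 = 65.7000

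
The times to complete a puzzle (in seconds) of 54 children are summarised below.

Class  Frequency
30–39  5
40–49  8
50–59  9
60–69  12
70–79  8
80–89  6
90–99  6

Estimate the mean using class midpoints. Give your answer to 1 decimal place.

64.1

Midpoints: 34.5, 44.5, 54.5, 64.5, 74.5, 84.5, 94.5
Σfm = 5×34.5 + 8×44.5 + 9×54.5 + 12×64.5 + 8×74.5 + 6×84.5 + 6×94.5 = 3463
n = Σf = 54
Mean = 3463 / 54 = 64.1296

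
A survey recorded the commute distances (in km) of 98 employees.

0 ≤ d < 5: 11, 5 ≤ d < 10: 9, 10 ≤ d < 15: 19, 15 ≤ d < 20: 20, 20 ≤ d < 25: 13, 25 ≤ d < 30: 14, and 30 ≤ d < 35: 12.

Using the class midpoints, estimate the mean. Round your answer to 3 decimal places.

Midpoints: 2.5, 7.5, 12.5, 17.5, 22.5, 27.5, 32.5
Σfm = 11×2.5 + 9×7.5 + 19×12.5 + 20×17.5 + 13×22.5 + 14×27.5 + 12×32.5 = 1750
n = Σf = 98
Mean = 1750 / 98 = 17.8571

17.857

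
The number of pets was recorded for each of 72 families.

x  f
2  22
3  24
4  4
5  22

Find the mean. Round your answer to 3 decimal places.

3.361

Values: 2, 3, 4, 5
Σfx = 22×2 + 24×3 + 4×4 + 22×5 = 242
n = Σf = 72
Mean = 242 / 72 = 3.3611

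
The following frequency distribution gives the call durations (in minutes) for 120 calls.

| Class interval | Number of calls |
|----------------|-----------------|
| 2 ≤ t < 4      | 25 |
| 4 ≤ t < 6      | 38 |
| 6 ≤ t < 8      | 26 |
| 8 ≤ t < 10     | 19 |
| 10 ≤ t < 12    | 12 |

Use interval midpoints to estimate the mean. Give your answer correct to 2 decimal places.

6.25

Midpoints: 3, 5, 7, 9, 11
Σfm = 25×3 + 38×5 + 26×7 + 19×9 + 12×11 = 750
n = Σf = 120
Mean = 750 / 120 = 6.2500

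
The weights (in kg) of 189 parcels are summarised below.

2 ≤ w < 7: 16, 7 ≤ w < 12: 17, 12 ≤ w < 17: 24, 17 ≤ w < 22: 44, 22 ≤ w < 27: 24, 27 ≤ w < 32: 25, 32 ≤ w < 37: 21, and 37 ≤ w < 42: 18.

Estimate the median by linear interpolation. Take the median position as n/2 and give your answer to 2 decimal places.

Cumulative frequencies: 16, 33, 57, 101, 125, 150, 171, 189
n = 189; position = n/2 = 94.5.
This falls in the class 17 ≤ w < 22: L = 17, F = 57, f = 44, h = 5.
Median ≈ 17 + ((94.5 − 57) / 44) × 5 = 21.2614

21.26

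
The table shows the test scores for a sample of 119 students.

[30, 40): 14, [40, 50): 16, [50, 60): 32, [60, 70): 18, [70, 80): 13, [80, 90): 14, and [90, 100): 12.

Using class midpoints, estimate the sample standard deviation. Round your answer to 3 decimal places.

Midpoints: 35, 45, 55, 65, 75, 85, 95
n = 119, Σfm = 7445, mean = 62.5630
Σfm² = 504975
Σf(m − x̄)² = Σfm² − (Σfm)²/n = 504975 − 7445²/119 = 39193.2773
Sample variance = 39193.2773 / 118 = 332.1464
Standard deviation = √332.1464 = 18.2249

18.225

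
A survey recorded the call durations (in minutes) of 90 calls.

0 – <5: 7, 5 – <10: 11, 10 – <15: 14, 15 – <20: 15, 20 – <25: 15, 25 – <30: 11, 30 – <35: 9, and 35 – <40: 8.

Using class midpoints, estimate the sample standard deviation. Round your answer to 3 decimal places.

Midpoints: 2.5, 7.5, 12.5, 17.5, 22.5, 27.5, 32.5, 37.5
n = 90, Σfm = 1770, mean = 19.6667
Σfm² = 44112.5
Σf(m − x̄)² = Σfm² − (Σfm)²/n = 44112.5 − 1770²/90 = 9302.5000
Sample variance = 9302.5000 / 89 = 104.5225
Standard deviation = √104.5225 = 10.2236

10.224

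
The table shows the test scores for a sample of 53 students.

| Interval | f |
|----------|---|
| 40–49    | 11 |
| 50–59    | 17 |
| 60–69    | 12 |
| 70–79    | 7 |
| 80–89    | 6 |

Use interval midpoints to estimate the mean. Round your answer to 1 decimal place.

Midpoints: 44.5, 54.5, 64.5, 74.5, 84.5
Σfm = 11×44.5 + 17×54.5 + 12×64.5 + 7×74.5 + 6×84.5 = 3218.5
n = Σf = 53
Mean = 3218.5 / 53 = 60.7264

60.7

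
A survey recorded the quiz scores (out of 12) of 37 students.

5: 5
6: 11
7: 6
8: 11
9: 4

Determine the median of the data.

7

Cumulative frequencies: 5, 16, 22, 33, 37
n = 37, so the median is the value in position (n+1)/2 = 19.
Position 19 falls at value 7.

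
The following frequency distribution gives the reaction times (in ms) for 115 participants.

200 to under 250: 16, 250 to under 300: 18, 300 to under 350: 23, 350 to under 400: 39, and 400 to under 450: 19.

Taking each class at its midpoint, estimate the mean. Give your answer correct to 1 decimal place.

Midpoints: 225, 275, 325, 375, 425
Σfm = 16×225 + 18×275 + 23×325 + 39×375 + 19×425 = 38725
n = Σf = 115
Mean = 38725 / 115 = 336.7391

336.7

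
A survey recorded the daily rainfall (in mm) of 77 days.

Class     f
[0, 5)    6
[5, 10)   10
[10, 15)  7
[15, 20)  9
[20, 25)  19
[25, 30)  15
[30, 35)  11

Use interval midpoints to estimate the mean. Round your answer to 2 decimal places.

19.90

Midpoints: 2.5, 7.5, 12.5, 17.5, 22.5, 27.5, 32.5
Σfm = 6×2.5 + 10×7.5 + 7×12.5 + 9×17.5 + 19×22.5 + 15×27.5 + 11×32.5 = 1532.5
n = Σf = 77
Mean = 1532.5 / 77 = 19.9026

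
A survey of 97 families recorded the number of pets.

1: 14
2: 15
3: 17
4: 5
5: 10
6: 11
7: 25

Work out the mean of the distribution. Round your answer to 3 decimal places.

Values: 1, 2, 3, 4, 5, 6, 7
Σfx = 14×1 + 15×2 + 17×3 + 5×4 + 10×5 + 11×6 + 25×7 = 406
n = Σf = 97
Mean = 406 / 97 = 4.1856

4.186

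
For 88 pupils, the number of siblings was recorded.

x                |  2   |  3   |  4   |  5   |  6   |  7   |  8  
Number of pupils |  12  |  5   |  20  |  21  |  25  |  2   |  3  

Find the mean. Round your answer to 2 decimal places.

Values: 2, 3, 4, 5, 6, 7, 8
Σfx = 12×2 + 5×3 + 20×4 + 21×5 + 25×6 + 2×7 + 3×8 = 412
n = Σf = 88
Mean = 412 / 88 = 4.6818

4.68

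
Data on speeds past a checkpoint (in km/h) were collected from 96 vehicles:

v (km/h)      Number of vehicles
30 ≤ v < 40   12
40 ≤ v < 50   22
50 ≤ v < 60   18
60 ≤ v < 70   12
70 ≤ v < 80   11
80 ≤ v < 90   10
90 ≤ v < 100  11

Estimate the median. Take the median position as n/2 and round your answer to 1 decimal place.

57.8

Cumulative frequencies: 12, 34, 52, 64, 75, 85, 96
n = 96; position = n/2 = 48.
This falls in the class 50 ≤ v < 60: L = 50, F = 34, f = 18, h = 10.
Median ≈ 50 + ((48 − 34) / 18) × 10 = 57.7778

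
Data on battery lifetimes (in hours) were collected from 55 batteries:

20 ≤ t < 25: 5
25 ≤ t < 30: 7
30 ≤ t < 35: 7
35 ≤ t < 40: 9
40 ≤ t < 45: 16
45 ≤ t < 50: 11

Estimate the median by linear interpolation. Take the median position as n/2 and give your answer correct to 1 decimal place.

39.7

Cumulative frequencies: 5, 12, 19, 28, 44, 55
n = 55; position = n/2 = 27.5.
This falls in the class 35 ≤ t < 40: L = 35, F = 19, f = 9, h = 5.
Median ≈ 35 + ((27.5 − 19) / 9) × 5 = 39.7222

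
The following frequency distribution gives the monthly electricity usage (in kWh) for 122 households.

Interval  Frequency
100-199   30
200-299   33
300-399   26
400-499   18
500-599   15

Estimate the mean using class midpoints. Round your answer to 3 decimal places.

312.615

Midpoints: 149.5, 249.5, 349.5, 449.5, 549.5
Σfm = 30×149.5 + 33×249.5 + 26×349.5 + 18×449.5 + 15×549.5 = 38139
n = Σf = 122
Mean = 38139 / 122 = 312.6148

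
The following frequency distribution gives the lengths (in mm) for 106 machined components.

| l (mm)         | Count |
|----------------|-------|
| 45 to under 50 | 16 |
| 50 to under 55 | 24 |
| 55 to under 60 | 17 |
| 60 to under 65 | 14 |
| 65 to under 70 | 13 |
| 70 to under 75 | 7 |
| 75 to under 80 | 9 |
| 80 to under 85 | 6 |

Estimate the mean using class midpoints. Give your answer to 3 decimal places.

60.849

Midpoints: 47.5, 52.5, 57.5, 62.5, 67.5, 72.5, 77.5, 82.5
Σfm = 16×47.5 + 24×52.5 + 17×57.5 + 14×62.5 + 13×67.5 + 7×72.5 + 9×77.5 + 6×82.5 = 6450
n = Σf = 106
Mean = 6450 / 106 = 60.8491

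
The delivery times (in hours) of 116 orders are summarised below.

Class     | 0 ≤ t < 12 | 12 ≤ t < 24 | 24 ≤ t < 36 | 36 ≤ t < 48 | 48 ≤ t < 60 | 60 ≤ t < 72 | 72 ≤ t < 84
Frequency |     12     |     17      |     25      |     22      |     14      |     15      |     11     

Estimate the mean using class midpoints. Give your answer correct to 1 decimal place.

Midpoints: 6, 18, 30, 42, 54, 66, 78
Σfm = 12×6 + 17×18 + 25×30 + 22×42 + 14×54 + 15×66 + 11×78 = 4656
n = Σf = 116
Mean = 4656 / 116 = 40.1379

40.1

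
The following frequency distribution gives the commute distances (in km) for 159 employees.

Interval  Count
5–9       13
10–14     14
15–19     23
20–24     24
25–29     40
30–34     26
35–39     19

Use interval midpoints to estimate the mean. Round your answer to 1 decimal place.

Midpoints: 7, 12, 17, 22, 27, 32, 37
Σfm = 13×7 + 14×12 + 23×17 + 24×22 + 40×27 + 26×32 + 19×37 = 3793
n = Σf = 159
Mean = 3793 / 159 = 23.8553

23.9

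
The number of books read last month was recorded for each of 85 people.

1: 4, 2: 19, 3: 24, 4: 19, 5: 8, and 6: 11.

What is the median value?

3

Cumulative frequencies: 4, 23, 47, 66, 74, 85
n = 85, so the median is the value in position (n+1)/2 = 43.
Position 43 falls at value 3.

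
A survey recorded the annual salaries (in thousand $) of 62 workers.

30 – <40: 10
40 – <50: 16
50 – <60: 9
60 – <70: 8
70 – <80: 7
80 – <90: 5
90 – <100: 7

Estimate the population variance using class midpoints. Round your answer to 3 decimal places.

379.735

Midpoints: 35, 45, 55, 65, 75, 85, 95
n = 62, Σfm = 3700, mean = 59.6774
Σfm² = 244350
Σf(m − x̄)² = Σfm² − (Σfm)²/n = 244350 − 3700²/62 = 23543.5484
Population variance = 23543.5484 / 62 = 379.7347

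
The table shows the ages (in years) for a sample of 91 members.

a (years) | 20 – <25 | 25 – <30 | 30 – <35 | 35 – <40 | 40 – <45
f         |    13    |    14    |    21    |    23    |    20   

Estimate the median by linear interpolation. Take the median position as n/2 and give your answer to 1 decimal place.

34.4

Cumulative frequencies: 13, 27, 48, 71, 91
n = 91; position = n/2 = 45.5.
This falls in the class 30 – <35: L = 30, F = 27, f = 21, h = 5.
Median ≈ 30 + ((45.5 − 27) / 21) × 5 = 34.4048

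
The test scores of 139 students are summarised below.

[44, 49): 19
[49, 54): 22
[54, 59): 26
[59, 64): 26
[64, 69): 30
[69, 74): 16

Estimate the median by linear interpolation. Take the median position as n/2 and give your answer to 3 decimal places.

59.481

Cumulative frequencies: 19, 41, 67, 93, 123, 139
n = 139; position = n/2 = 69.5.
This falls in the class [59, 64): L = 59, F = 67, f = 26, h = 5.
Median ≈ 59 + ((69.5 − 67) / 26) × 5 = 59.4808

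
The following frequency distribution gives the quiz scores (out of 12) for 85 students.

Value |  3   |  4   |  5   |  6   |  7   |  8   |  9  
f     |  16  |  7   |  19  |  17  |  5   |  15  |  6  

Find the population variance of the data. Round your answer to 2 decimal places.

Values: 3, 4, 5, 6, 7, 8, 9
n = 85, Σfx = 482, mean = 5.6706
Σfx² = 3034
Σf(x − x̄)² = Σfx² − (Σfx)²/n = 3034 − 482²/85 = 300.7765
Population variance = 300.7765 / 85 = 3.5385

3.54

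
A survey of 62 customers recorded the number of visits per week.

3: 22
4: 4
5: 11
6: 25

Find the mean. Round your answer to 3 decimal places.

4.629

Values: 3, 4, 5, 6
Σfx = 22×3 + 4×4 + 11×5 + 25×6 = 287
n = Σf = 62
Mean = 287 / 62 = 4.6290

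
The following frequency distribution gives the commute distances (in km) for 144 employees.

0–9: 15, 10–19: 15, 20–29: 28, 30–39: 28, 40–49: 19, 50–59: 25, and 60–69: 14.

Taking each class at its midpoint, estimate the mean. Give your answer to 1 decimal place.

Midpoints: 4.5, 14.5, 24.5, 34.5, 44.5, 54.5, 64.5
Σfm = 15×4.5 + 15×14.5 + 28×24.5 + 28×34.5 + 19×44.5 + 25×54.5 + 14×64.5 = 5048
n = Σf = 144
Mean = 5048 / 144 = 35.0556

35.1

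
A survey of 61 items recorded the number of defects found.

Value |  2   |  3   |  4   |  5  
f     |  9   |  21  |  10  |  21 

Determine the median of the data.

Cumulative frequencies: 9, 30, 40, 61
n = 61, so the median is the value in position (n+1)/2 = 31.
Position 31 falls at value 4.

4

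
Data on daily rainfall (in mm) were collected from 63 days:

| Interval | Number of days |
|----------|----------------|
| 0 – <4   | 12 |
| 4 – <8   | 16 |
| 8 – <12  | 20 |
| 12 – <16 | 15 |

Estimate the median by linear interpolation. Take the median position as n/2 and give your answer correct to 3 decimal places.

Cumulative frequencies: 12, 28, 48, 63
n = 63; position = n/2 = 31.5.
This falls in the class 8 – <12: L = 8, F = 28, f = 20, h = 4.
Median ≈ 8 + ((31.5 − 28) / 20) × 4 = 8.7000

8.700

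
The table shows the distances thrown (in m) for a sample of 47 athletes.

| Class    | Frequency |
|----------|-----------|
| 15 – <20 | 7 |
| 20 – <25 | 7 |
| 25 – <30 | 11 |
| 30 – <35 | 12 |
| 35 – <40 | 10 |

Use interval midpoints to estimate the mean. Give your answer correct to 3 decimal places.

Midpoints: 17.5, 22.5, 27.5, 32.5, 37.5
Σfm = 7×17.5 + 7×22.5 + 11×27.5 + 12×32.5 + 10×37.5 = 1347.5
n = Σf = 47
Mean = 1347.5 / 47 = 28.6702

28.670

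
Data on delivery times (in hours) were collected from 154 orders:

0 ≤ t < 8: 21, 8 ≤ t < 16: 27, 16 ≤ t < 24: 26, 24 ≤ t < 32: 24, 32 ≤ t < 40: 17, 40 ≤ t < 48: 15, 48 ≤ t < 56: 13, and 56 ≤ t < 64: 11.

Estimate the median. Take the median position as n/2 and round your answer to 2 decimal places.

25.00

Cumulative frequencies: 21, 48, 74, 98, 115, 130, 143, 154
n = 154; position = n/2 = 77.
This falls in the class 24 ≤ t < 32: L = 24, F = 74, f = 24, h = 8.
Median ≈ 24 + ((77 − 74) / 24) × 8 = 25.0000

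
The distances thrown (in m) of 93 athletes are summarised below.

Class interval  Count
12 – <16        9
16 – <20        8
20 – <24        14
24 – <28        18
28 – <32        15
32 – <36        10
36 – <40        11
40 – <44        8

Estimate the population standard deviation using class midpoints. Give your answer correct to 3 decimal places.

Midpoints: 14, 18, 22, 26, 30, 34, 38, 42
n = 93, Σfm = 2590, mean = 27.8495
Σfm² = 78356
Σf(m − x̄)² = Σfm² − (Σfm)²/n = 78356 − 2590²/93 = 6225.8925
Population variance = 6225.8925 / 93 = 66.9451
Standard deviation = √66.9451 = 8.1820

8.182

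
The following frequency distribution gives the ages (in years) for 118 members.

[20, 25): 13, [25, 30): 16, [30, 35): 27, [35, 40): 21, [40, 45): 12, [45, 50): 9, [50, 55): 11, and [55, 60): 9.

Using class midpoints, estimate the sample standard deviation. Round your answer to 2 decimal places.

Midpoints: 22.5, 27.5, 32.5, 37.5, 42.5, 47.5, 52.5, 57.5
n = 118, Σfm = 4430, mean = 37.5424
Σfm² = 178787.5
Σf(m − x̄)² = Σfm² − (Σfm)²/n = 178787.5 − 4430²/118 = 12474.7881
Sample variance = 12474.7881 / 117 = 106.6221
Standard deviation = √106.6221 = 10.3258

10.33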